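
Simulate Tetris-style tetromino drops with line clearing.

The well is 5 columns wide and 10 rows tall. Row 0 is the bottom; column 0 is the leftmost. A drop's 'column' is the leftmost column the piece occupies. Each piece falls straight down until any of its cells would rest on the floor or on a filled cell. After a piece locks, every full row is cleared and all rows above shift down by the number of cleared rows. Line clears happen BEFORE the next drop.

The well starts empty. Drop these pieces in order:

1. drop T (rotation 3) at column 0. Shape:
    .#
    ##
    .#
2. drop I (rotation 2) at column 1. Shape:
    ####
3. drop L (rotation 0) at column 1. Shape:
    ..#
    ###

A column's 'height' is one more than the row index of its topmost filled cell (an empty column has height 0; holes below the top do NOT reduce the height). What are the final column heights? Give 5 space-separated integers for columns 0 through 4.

Answer: 2 5 5 6 4

Derivation:
Drop 1: T rot3 at col 0 lands with bottom-row=0; cleared 0 line(s) (total 0); column heights now [2 3 0 0 0], max=3
Drop 2: I rot2 at col 1 lands with bottom-row=3; cleared 0 line(s) (total 0); column heights now [2 4 4 4 4], max=4
Drop 3: L rot0 at col 1 lands with bottom-row=4; cleared 0 line(s) (total 0); column heights now [2 5 5 6 4], max=6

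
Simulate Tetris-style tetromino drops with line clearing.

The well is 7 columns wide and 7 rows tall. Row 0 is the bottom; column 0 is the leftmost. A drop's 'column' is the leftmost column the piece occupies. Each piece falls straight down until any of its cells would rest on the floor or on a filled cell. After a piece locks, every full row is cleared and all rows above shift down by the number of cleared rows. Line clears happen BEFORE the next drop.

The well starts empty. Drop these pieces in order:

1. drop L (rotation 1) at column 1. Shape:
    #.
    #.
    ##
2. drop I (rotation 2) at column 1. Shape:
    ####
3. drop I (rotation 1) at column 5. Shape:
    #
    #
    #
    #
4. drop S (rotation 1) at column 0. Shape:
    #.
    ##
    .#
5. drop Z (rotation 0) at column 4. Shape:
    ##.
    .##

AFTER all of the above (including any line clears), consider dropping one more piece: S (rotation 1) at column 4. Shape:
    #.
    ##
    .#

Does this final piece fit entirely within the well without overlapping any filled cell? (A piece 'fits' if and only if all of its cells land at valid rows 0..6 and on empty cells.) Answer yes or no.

Drop 1: L rot1 at col 1 lands with bottom-row=0; cleared 0 line(s) (total 0); column heights now [0 3 1 0 0 0 0], max=3
Drop 2: I rot2 at col 1 lands with bottom-row=3; cleared 0 line(s) (total 0); column heights now [0 4 4 4 4 0 0], max=4
Drop 3: I rot1 at col 5 lands with bottom-row=0; cleared 0 line(s) (total 0); column heights now [0 4 4 4 4 4 0], max=4
Drop 4: S rot1 at col 0 lands with bottom-row=4; cleared 0 line(s) (total 0); column heights now [7 6 4 4 4 4 0], max=7
Drop 5: Z rot0 at col 4 lands with bottom-row=4; cleared 0 line(s) (total 0); column heights now [7 6 4 4 6 6 5], max=7
Test piece S rot1 at col 4 (width 2): heights before test = [7 6 4 4 6 6 5]; fits = False

Answer: no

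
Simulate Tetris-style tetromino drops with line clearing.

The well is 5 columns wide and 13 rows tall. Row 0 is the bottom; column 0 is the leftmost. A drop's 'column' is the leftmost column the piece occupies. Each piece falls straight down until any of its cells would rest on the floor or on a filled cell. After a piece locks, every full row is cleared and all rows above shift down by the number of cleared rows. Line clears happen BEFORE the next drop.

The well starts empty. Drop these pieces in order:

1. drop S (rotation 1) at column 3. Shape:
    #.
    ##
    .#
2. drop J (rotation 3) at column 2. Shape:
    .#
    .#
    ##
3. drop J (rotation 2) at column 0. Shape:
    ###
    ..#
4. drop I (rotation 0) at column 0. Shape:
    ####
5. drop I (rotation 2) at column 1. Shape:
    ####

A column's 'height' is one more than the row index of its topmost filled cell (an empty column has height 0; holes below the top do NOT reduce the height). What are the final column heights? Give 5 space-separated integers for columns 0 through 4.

Drop 1: S rot1 at col 3 lands with bottom-row=0; cleared 0 line(s) (total 0); column heights now [0 0 0 3 2], max=3
Drop 2: J rot3 at col 2 lands with bottom-row=3; cleared 0 line(s) (total 0); column heights now [0 0 4 6 2], max=6
Drop 3: J rot2 at col 0 lands with bottom-row=4; cleared 0 line(s) (total 0); column heights now [6 6 6 6 2], max=6
Drop 4: I rot0 at col 0 lands with bottom-row=6; cleared 0 line(s) (total 0); column heights now [7 7 7 7 2], max=7
Drop 5: I rot2 at col 1 lands with bottom-row=7; cleared 0 line(s) (total 0); column heights now [7 8 8 8 8], max=8

Answer: 7 8 8 8 8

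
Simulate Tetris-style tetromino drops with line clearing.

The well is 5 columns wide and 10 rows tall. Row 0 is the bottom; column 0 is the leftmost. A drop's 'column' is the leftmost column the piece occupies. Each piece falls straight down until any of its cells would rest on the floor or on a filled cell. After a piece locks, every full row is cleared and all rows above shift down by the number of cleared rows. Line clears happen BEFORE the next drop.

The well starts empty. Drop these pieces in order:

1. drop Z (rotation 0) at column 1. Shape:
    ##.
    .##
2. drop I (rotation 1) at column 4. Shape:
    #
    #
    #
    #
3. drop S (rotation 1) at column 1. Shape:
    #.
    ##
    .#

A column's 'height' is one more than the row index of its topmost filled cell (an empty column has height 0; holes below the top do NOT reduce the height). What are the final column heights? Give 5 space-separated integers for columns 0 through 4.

Drop 1: Z rot0 at col 1 lands with bottom-row=0; cleared 0 line(s) (total 0); column heights now [0 2 2 1 0], max=2
Drop 2: I rot1 at col 4 lands with bottom-row=0; cleared 0 line(s) (total 0); column heights now [0 2 2 1 4], max=4
Drop 3: S rot1 at col 1 lands with bottom-row=2; cleared 0 line(s) (total 0); column heights now [0 5 4 1 4], max=5

Answer: 0 5 4 1 4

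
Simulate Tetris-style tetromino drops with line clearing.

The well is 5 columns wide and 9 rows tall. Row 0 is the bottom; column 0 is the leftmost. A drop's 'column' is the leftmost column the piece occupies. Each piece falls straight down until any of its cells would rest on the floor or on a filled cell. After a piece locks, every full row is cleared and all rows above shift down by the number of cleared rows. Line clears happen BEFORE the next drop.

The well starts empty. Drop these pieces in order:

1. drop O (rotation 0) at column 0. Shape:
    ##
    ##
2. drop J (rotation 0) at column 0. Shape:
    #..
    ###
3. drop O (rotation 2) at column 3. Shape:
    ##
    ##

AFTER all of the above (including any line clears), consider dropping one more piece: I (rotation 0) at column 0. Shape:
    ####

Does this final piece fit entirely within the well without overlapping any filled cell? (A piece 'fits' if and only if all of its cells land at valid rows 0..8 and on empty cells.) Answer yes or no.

Answer: yes

Derivation:
Drop 1: O rot0 at col 0 lands with bottom-row=0; cleared 0 line(s) (total 0); column heights now [2 2 0 0 0], max=2
Drop 2: J rot0 at col 0 lands with bottom-row=2; cleared 0 line(s) (total 0); column heights now [4 3 3 0 0], max=4
Drop 3: O rot2 at col 3 lands with bottom-row=0; cleared 0 line(s) (total 0); column heights now [4 3 3 2 2], max=4
Test piece I rot0 at col 0 (width 4): heights before test = [4 3 3 2 2]; fits = True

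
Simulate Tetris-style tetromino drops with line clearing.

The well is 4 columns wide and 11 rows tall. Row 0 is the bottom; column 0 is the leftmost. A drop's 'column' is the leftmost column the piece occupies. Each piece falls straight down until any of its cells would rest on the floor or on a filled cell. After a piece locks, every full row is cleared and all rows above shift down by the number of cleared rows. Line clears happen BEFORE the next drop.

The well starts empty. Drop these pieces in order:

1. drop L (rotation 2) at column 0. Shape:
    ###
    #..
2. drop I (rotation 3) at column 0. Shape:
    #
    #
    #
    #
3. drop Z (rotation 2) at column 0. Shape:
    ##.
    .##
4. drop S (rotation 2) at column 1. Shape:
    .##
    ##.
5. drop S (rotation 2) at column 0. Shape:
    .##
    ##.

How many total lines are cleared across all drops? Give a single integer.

Answer: 1

Derivation:
Drop 1: L rot2 at col 0 lands with bottom-row=0; cleared 0 line(s) (total 0); column heights now [2 2 2 0], max=2
Drop 2: I rot3 at col 0 lands with bottom-row=2; cleared 0 line(s) (total 0); column heights now [6 2 2 0], max=6
Drop 3: Z rot2 at col 0 lands with bottom-row=5; cleared 0 line(s) (total 0); column heights now [7 7 6 0], max=7
Drop 4: S rot2 at col 1 lands with bottom-row=7; cleared 0 line(s) (total 0); column heights now [7 8 9 9], max=9
Drop 5: S rot2 at col 0 lands with bottom-row=8; cleared 1 line(s) (total 1); column heights now [7 9 9 0], max=9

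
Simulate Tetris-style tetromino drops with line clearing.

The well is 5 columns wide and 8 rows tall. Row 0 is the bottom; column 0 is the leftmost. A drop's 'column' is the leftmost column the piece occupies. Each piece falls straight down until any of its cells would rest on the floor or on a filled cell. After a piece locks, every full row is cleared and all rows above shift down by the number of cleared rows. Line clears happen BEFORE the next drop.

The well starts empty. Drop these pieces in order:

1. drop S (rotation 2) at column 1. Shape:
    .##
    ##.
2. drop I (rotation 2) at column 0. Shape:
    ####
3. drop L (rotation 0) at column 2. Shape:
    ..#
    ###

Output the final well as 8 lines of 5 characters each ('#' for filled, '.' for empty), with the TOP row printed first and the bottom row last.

Drop 1: S rot2 at col 1 lands with bottom-row=0; cleared 0 line(s) (total 0); column heights now [0 1 2 2 0], max=2
Drop 2: I rot2 at col 0 lands with bottom-row=2; cleared 0 line(s) (total 0); column heights now [3 3 3 3 0], max=3
Drop 3: L rot0 at col 2 lands with bottom-row=3; cleared 0 line(s) (total 0); column heights now [3 3 4 4 5], max=5

Answer: .....
.....
.....
....#
..###
####.
..##.
.##..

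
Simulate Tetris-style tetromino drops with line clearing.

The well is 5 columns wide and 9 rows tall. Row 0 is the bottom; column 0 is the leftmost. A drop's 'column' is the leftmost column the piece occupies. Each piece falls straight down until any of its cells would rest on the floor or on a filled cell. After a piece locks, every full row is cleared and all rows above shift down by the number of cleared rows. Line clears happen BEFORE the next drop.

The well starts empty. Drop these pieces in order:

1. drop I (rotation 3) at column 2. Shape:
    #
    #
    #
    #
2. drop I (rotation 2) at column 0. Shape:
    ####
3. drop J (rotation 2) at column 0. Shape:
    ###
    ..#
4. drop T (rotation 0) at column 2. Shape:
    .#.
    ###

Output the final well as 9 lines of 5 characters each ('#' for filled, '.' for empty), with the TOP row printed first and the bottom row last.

Drop 1: I rot3 at col 2 lands with bottom-row=0; cleared 0 line(s) (total 0); column heights now [0 0 4 0 0], max=4
Drop 2: I rot2 at col 0 lands with bottom-row=4; cleared 0 line(s) (total 0); column heights now [5 5 5 5 0], max=5
Drop 3: J rot2 at col 0 lands with bottom-row=5; cleared 0 line(s) (total 0); column heights now [7 7 7 5 0], max=7
Drop 4: T rot0 at col 2 lands with bottom-row=7; cleared 0 line(s) (total 0); column heights now [7 7 8 9 8], max=9

Answer: ...#.
..###
###..
..#..
####.
..#..
..#..
..#..
..#..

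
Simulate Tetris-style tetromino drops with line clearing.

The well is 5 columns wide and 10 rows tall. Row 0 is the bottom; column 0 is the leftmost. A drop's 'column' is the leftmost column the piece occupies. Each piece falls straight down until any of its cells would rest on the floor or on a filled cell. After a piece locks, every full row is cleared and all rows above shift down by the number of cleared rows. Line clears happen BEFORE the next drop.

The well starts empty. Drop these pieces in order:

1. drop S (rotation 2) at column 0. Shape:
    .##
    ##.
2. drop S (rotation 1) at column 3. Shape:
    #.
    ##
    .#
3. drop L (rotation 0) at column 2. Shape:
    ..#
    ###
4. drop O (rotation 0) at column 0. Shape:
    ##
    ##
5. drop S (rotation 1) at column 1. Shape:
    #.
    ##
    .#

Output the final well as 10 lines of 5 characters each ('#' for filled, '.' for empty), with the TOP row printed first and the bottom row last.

Answer: .....
.....
.....
.....
.....
.#...
.##.#
####.
.####
##..#

Derivation:
Drop 1: S rot2 at col 0 lands with bottom-row=0; cleared 0 line(s) (total 0); column heights now [1 2 2 0 0], max=2
Drop 2: S rot1 at col 3 lands with bottom-row=0; cleared 0 line(s) (total 0); column heights now [1 2 2 3 2], max=3
Drop 3: L rot0 at col 2 lands with bottom-row=3; cleared 0 line(s) (total 0); column heights now [1 2 4 4 5], max=5
Drop 4: O rot0 at col 0 lands with bottom-row=2; cleared 1 line(s) (total 1); column heights now [3 3 2 3 4], max=4
Drop 5: S rot1 at col 1 lands with bottom-row=2; cleared 0 line(s) (total 1); column heights now [3 5 4 3 4], max=5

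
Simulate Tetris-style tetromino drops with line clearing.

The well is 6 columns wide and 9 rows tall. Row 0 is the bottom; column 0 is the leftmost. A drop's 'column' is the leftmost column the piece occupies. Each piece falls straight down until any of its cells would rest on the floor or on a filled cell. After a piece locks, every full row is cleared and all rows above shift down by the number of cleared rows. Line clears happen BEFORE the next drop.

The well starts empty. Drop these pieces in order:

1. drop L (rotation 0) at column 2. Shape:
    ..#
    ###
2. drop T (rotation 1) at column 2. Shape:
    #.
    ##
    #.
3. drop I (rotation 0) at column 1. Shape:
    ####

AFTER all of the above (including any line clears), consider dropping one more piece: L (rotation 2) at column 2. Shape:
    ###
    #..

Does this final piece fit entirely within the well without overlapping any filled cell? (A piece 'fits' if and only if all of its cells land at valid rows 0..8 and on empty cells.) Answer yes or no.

Drop 1: L rot0 at col 2 lands with bottom-row=0; cleared 0 line(s) (total 0); column heights now [0 0 1 1 2 0], max=2
Drop 2: T rot1 at col 2 lands with bottom-row=1; cleared 0 line(s) (total 0); column heights now [0 0 4 3 2 0], max=4
Drop 3: I rot0 at col 1 lands with bottom-row=4; cleared 0 line(s) (total 0); column heights now [0 5 5 5 5 0], max=5
Test piece L rot2 at col 2 (width 3): heights before test = [0 5 5 5 5 0]; fits = True

Answer: yes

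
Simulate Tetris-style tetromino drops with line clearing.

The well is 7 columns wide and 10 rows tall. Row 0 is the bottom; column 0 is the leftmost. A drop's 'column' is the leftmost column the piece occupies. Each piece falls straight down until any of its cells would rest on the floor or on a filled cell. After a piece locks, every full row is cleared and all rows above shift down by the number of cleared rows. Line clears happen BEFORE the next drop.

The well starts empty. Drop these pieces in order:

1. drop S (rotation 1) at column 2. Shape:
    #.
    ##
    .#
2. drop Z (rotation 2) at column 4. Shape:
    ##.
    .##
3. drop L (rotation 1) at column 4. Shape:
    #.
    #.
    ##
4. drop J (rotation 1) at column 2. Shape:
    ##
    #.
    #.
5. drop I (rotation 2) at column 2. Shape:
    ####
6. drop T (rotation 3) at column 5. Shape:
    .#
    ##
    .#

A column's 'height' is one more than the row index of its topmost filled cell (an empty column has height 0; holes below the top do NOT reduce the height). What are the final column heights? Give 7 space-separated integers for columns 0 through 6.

Answer: 0 0 7 7 7 8 9

Derivation:
Drop 1: S rot1 at col 2 lands with bottom-row=0; cleared 0 line(s) (total 0); column heights now [0 0 3 2 0 0 0], max=3
Drop 2: Z rot2 at col 4 lands with bottom-row=0; cleared 0 line(s) (total 0); column heights now [0 0 3 2 2 2 1], max=3
Drop 3: L rot1 at col 4 lands with bottom-row=2; cleared 0 line(s) (total 0); column heights now [0 0 3 2 5 3 1], max=5
Drop 4: J rot1 at col 2 lands with bottom-row=3; cleared 0 line(s) (total 0); column heights now [0 0 6 6 5 3 1], max=6
Drop 5: I rot2 at col 2 lands with bottom-row=6; cleared 0 line(s) (total 0); column heights now [0 0 7 7 7 7 1], max=7
Drop 6: T rot3 at col 5 lands with bottom-row=6; cleared 0 line(s) (total 0); column heights now [0 0 7 7 7 8 9], max=9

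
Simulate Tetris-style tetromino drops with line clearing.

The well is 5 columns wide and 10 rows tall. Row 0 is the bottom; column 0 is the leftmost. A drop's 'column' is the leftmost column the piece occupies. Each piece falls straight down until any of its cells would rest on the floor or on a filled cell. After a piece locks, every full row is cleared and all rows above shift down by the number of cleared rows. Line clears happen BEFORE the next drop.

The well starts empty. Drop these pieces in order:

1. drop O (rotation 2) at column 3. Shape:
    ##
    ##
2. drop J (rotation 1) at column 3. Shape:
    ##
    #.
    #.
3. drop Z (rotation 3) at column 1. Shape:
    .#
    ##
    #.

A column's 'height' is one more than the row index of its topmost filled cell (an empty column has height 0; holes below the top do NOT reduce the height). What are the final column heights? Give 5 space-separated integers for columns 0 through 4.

Answer: 0 2 3 5 5

Derivation:
Drop 1: O rot2 at col 3 lands with bottom-row=0; cleared 0 line(s) (total 0); column heights now [0 0 0 2 2], max=2
Drop 2: J rot1 at col 3 lands with bottom-row=2; cleared 0 line(s) (total 0); column heights now [0 0 0 5 5], max=5
Drop 3: Z rot3 at col 1 lands with bottom-row=0; cleared 0 line(s) (total 0); column heights now [0 2 3 5 5], max=5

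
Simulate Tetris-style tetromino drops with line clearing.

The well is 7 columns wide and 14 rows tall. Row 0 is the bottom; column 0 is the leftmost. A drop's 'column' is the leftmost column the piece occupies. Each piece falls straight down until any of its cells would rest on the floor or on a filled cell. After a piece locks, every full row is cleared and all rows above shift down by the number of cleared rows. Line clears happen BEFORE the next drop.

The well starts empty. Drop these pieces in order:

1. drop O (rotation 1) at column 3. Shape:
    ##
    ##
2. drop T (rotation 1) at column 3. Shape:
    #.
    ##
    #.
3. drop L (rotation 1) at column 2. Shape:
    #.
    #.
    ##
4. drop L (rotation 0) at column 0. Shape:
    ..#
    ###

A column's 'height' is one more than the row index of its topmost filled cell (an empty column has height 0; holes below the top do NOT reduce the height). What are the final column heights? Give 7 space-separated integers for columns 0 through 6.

Drop 1: O rot1 at col 3 lands with bottom-row=0; cleared 0 line(s) (total 0); column heights now [0 0 0 2 2 0 0], max=2
Drop 2: T rot1 at col 3 lands with bottom-row=2; cleared 0 line(s) (total 0); column heights now [0 0 0 5 4 0 0], max=5
Drop 3: L rot1 at col 2 lands with bottom-row=5; cleared 0 line(s) (total 0); column heights now [0 0 8 6 4 0 0], max=8
Drop 4: L rot0 at col 0 lands with bottom-row=8; cleared 0 line(s) (total 0); column heights now [9 9 10 6 4 0 0], max=10

Answer: 9 9 10 6 4 0 0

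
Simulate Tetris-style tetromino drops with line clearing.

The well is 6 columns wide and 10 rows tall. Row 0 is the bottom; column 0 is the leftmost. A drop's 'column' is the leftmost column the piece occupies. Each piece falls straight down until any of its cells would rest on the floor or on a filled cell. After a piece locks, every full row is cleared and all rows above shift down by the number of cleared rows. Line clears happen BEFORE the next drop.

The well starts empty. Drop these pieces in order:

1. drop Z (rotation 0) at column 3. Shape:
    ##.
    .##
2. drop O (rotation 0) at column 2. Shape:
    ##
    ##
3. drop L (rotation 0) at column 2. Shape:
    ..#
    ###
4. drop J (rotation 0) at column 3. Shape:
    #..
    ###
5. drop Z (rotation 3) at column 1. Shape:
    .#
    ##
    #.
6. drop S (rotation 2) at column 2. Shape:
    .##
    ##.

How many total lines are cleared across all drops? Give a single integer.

Drop 1: Z rot0 at col 3 lands with bottom-row=0; cleared 0 line(s) (total 0); column heights now [0 0 0 2 2 1], max=2
Drop 2: O rot0 at col 2 lands with bottom-row=2; cleared 0 line(s) (total 0); column heights now [0 0 4 4 2 1], max=4
Drop 3: L rot0 at col 2 lands with bottom-row=4; cleared 0 line(s) (total 0); column heights now [0 0 5 5 6 1], max=6
Drop 4: J rot0 at col 3 lands with bottom-row=6; cleared 0 line(s) (total 0); column heights now [0 0 5 8 7 7], max=8
Drop 5: Z rot3 at col 1 lands with bottom-row=4; cleared 0 line(s) (total 0); column heights now [0 6 7 8 7 7], max=8
Drop 6: S rot2 at col 2 lands with bottom-row=8; cleared 0 line(s) (total 0); column heights now [0 6 9 10 10 7], max=10

Answer: 0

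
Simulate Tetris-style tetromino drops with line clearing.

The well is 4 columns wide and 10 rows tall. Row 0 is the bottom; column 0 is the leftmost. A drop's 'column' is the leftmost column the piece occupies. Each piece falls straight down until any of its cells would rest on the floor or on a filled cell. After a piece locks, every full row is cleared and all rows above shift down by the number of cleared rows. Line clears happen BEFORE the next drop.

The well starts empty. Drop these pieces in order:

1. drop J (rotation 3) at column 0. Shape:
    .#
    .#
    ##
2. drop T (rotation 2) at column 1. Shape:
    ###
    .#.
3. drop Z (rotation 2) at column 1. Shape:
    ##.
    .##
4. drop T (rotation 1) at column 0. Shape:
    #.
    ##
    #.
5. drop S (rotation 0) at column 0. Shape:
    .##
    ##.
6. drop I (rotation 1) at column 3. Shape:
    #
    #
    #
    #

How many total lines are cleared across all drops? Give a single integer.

Drop 1: J rot3 at col 0 lands with bottom-row=0; cleared 0 line(s) (total 0); column heights now [1 3 0 0], max=3
Drop 2: T rot2 at col 1 lands with bottom-row=2; cleared 0 line(s) (total 0); column heights now [1 4 4 4], max=4
Drop 3: Z rot2 at col 1 lands with bottom-row=4; cleared 0 line(s) (total 0); column heights now [1 6 6 5], max=6
Drop 4: T rot1 at col 0 lands with bottom-row=5; cleared 0 line(s) (total 0); column heights now [8 7 6 5], max=8
Drop 5: S rot0 at col 0 lands with bottom-row=8; cleared 0 line(s) (total 0); column heights now [9 10 10 5], max=10
Drop 6: I rot1 at col 3 lands with bottom-row=5; cleared 1 line(s) (total 1); column heights now [8 9 9 8], max=9

Answer: 1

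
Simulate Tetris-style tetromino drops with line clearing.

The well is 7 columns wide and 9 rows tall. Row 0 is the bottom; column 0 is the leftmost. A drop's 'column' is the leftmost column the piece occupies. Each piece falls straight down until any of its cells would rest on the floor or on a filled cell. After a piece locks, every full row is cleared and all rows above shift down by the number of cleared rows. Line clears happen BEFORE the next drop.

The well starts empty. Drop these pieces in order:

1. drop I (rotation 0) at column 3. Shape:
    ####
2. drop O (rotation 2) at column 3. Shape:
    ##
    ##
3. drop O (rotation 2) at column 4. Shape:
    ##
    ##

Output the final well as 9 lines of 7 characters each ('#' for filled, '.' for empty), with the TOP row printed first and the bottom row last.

Answer: .......
.......
.......
.......
....##.
....##.
...##..
...##..
...####

Derivation:
Drop 1: I rot0 at col 3 lands with bottom-row=0; cleared 0 line(s) (total 0); column heights now [0 0 0 1 1 1 1], max=1
Drop 2: O rot2 at col 3 lands with bottom-row=1; cleared 0 line(s) (total 0); column heights now [0 0 0 3 3 1 1], max=3
Drop 3: O rot2 at col 4 lands with bottom-row=3; cleared 0 line(s) (total 0); column heights now [0 0 0 3 5 5 1], max=5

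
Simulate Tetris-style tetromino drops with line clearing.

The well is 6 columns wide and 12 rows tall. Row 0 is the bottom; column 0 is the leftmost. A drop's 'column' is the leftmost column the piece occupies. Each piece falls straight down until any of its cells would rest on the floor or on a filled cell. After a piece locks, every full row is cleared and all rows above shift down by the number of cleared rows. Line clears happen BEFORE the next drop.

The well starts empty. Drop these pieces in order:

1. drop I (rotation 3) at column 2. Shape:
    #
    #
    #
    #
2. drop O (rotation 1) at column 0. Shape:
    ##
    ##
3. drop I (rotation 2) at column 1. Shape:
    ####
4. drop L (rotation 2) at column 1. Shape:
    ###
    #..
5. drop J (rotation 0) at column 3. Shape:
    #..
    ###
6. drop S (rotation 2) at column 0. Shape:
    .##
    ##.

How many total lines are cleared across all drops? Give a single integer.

Drop 1: I rot3 at col 2 lands with bottom-row=0; cleared 0 line(s) (total 0); column heights now [0 0 4 0 0 0], max=4
Drop 2: O rot1 at col 0 lands with bottom-row=0; cleared 0 line(s) (total 0); column heights now [2 2 4 0 0 0], max=4
Drop 3: I rot2 at col 1 lands with bottom-row=4; cleared 0 line(s) (total 0); column heights now [2 5 5 5 5 0], max=5
Drop 4: L rot2 at col 1 lands with bottom-row=5; cleared 0 line(s) (total 0); column heights now [2 7 7 7 5 0], max=7
Drop 5: J rot0 at col 3 lands with bottom-row=7; cleared 0 line(s) (total 0); column heights now [2 7 7 9 8 8], max=9
Drop 6: S rot2 at col 0 lands with bottom-row=7; cleared 0 line(s) (total 0); column heights now [8 9 9 9 8 8], max=9

Answer: 0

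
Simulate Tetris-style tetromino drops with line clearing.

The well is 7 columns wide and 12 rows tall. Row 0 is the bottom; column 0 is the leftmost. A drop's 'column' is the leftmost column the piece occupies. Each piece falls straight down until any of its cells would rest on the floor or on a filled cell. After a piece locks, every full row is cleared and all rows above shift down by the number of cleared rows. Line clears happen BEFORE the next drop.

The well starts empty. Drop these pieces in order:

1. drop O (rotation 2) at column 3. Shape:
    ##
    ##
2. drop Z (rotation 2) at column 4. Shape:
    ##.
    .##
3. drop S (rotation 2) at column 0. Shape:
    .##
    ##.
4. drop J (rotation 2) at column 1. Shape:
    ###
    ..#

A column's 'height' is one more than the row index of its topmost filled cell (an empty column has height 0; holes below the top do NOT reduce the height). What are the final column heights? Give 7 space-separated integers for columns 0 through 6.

Answer: 1 4 4 4 3 3 2

Derivation:
Drop 1: O rot2 at col 3 lands with bottom-row=0; cleared 0 line(s) (total 0); column heights now [0 0 0 2 2 0 0], max=2
Drop 2: Z rot2 at col 4 lands with bottom-row=1; cleared 0 line(s) (total 0); column heights now [0 0 0 2 3 3 2], max=3
Drop 3: S rot2 at col 0 lands with bottom-row=0; cleared 0 line(s) (total 0); column heights now [1 2 2 2 3 3 2], max=3
Drop 4: J rot2 at col 1 lands with bottom-row=2; cleared 0 line(s) (total 0); column heights now [1 4 4 4 3 3 2], max=4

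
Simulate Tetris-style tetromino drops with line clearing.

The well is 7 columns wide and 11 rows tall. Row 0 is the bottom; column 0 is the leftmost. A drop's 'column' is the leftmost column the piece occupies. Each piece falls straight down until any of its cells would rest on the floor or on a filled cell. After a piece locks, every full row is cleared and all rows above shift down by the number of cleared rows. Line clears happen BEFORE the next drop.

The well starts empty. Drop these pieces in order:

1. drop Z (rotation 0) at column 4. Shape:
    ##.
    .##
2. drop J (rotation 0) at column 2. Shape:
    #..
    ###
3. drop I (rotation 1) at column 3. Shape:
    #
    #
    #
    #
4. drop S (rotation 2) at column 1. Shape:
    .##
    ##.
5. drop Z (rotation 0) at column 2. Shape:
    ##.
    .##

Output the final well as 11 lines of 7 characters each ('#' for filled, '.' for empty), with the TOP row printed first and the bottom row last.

Answer: .......
..##...
...##..
..##...
.###...
...#...
...#...
..##...
..###..
....##.
.....##

Derivation:
Drop 1: Z rot0 at col 4 lands with bottom-row=0; cleared 0 line(s) (total 0); column heights now [0 0 0 0 2 2 1], max=2
Drop 2: J rot0 at col 2 lands with bottom-row=2; cleared 0 line(s) (total 0); column heights now [0 0 4 3 3 2 1], max=4
Drop 3: I rot1 at col 3 lands with bottom-row=3; cleared 0 line(s) (total 0); column heights now [0 0 4 7 3 2 1], max=7
Drop 4: S rot2 at col 1 lands with bottom-row=6; cleared 0 line(s) (total 0); column heights now [0 7 8 8 3 2 1], max=8
Drop 5: Z rot0 at col 2 lands with bottom-row=8; cleared 0 line(s) (total 0); column heights now [0 7 10 10 9 2 1], max=10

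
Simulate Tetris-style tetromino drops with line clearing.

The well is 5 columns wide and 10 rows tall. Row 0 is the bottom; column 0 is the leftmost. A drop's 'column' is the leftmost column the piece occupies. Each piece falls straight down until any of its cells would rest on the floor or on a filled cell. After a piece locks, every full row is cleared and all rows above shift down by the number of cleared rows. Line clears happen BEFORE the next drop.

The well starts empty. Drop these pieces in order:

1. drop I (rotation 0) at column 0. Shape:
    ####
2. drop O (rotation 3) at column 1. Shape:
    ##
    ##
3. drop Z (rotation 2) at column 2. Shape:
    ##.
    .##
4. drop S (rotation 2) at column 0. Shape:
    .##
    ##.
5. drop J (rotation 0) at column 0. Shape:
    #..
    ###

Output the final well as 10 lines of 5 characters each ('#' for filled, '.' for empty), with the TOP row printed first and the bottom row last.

Answer: .....
.....
.....
#....
###..
.##..
####.
.####
.##..
####.

Derivation:
Drop 1: I rot0 at col 0 lands with bottom-row=0; cleared 0 line(s) (total 0); column heights now [1 1 1 1 0], max=1
Drop 2: O rot3 at col 1 lands with bottom-row=1; cleared 0 line(s) (total 0); column heights now [1 3 3 1 0], max=3
Drop 3: Z rot2 at col 2 lands with bottom-row=2; cleared 0 line(s) (total 0); column heights now [1 3 4 4 3], max=4
Drop 4: S rot2 at col 0 lands with bottom-row=3; cleared 0 line(s) (total 0); column heights now [4 5 5 4 3], max=5
Drop 5: J rot0 at col 0 lands with bottom-row=5; cleared 0 line(s) (total 0); column heights now [7 6 6 4 3], max=7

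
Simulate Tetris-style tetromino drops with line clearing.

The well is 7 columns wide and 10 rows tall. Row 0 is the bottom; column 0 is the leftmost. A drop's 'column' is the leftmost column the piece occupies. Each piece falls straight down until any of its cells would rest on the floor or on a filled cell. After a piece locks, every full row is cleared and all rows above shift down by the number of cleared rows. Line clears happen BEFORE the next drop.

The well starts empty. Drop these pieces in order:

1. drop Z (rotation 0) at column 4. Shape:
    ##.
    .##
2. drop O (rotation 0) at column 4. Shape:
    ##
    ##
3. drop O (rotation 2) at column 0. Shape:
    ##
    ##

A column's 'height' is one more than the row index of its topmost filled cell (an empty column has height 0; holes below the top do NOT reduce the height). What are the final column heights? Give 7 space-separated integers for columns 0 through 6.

Answer: 2 2 0 0 4 4 1

Derivation:
Drop 1: Z rot0 at col 4 lands with bottom-row=0; cleared 0 line(s) (total 0); column heights now [0 0 0 0 2 2 1], max=2
Drop 2: O rot0 at col 4 lands with bottom-row=2; cleared 0 line(s) (total 0); column heights now [0 0 0 0 4 4 1], max=4
Drop 3: O rot2 at col 0 lands with bottom-row=0; cleared 0 line(s) (total 0); column heights now [2 2 0 0 4 4 1], max=4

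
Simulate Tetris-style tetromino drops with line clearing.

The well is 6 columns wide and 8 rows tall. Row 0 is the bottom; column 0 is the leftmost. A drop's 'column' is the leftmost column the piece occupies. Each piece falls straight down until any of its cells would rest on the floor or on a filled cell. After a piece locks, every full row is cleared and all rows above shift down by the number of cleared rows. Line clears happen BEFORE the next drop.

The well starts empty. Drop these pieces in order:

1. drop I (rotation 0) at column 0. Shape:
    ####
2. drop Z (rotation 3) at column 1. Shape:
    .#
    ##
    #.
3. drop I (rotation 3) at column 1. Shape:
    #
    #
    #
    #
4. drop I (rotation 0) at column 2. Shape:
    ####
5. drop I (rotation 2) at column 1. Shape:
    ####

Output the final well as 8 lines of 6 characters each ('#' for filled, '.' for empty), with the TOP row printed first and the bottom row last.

Answer: .####.
.#....
.#....
.#####
.##...
.##...
.#....
####..

Derivation:
Drop 1: I rot0 at col 0 lands with bottom-row=0; cleared 0 line(s) (total 0); column heights now [1 1 1 1 0 0], max=1
Drop 2: Z rot3 at col 1 lands with bottom-row=1; cleared 0 line(s) (total 0); column heights now [1 3 4 1 0 0], max=4
Drop 3: I rot3 at col 1 lands with bottom-row=3; cleared 0 line(s) (total 0); column heights now [1 7 4 1 0 0], max=7
Drop 4: I rot0 at col 2 lands with bottom-row=4; cleared 0 line(s) (total 0); column heights now [1 7 5 5 5 5], max=7
Drop 5: I rot2 at col 1 lands with bottom-row=7; cleared 0 line(s) (total 0); column heights now [1 8 8 8 8 5], max=8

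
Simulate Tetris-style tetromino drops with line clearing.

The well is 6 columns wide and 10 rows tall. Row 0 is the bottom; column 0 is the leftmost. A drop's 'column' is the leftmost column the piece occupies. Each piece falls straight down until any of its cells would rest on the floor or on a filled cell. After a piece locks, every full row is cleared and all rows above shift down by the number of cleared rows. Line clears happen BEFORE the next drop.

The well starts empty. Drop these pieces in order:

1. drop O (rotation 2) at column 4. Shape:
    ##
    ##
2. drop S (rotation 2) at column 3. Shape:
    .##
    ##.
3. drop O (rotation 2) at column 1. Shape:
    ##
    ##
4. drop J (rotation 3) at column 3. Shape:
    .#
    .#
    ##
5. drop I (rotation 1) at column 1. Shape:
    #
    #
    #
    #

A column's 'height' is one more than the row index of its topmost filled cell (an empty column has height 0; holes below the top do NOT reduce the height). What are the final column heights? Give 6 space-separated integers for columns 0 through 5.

Answer: 0 6 2 5 7 4

Derivation:
Drop 1: O rot2 at col 4 lands with bottom-row=0; cleared 0 line(s) (total 0); column heights now [0 0 0 0 2 2], max=2
Drop 2: S rot2 at col 3 lands with bottom-row=2; cleared 0 line(s) (total 0); column heights now [0 0 0 3 4 4], max=4
Drop 3: O rot2 at col 1 lands with bottom-row=0; cleared 0 line(s) (total 0); column heights now [0 2 2 3 4 4], max=4
Drop 4: J rot3 at col 3 lands with bottom-row=4; cleared 0 line(s) (total 0); column heights now [0 2 2 5 7 4], max=7
Drop 5: I rot1 at col 1 lands with bottom-row=2; cleared 0 line(s) (total 0); column heights now [0 6 2 5 7 4], max=7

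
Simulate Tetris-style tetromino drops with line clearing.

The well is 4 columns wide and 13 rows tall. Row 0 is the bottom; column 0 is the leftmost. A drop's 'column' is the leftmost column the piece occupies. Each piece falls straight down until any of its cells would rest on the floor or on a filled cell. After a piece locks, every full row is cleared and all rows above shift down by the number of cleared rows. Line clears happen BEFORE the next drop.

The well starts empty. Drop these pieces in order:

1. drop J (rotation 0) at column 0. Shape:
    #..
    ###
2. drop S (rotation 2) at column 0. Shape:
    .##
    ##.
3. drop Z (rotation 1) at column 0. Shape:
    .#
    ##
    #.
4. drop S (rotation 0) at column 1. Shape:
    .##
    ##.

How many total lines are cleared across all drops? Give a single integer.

Answer: 0

Derivation:
Drop 1: J rot0 at col 0 lands with bottom-row=0; cleared 0 line(s) (total 0); column heights now [2 1 1 0], max=2
Drop 2: S rot2 at col 0 lands with bottom-row=2; cleared 0 line(s) (total 0); column heights now [3 4 4 0], max=4
Drop 3: Z rot1 at col 0 lands with bottom-row=3; cleared 0 line(s) (total 0); column heights now [5 6 4 0], max=6
Drop 4: S rot0 at col 1 lands with bottom-row=6; cleared 0 line(s) (total 0); column heights now [5 7 8 8], max=8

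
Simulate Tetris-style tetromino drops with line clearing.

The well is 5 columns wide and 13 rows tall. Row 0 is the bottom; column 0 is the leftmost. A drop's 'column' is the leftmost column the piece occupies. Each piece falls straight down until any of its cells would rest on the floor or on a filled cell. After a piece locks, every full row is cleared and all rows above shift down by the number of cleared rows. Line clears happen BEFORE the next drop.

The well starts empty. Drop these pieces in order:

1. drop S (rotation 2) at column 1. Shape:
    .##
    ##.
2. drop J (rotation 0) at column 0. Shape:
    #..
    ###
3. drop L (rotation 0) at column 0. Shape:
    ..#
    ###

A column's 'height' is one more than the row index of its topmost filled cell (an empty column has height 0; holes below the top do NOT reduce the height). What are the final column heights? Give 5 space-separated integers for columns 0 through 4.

Drop 1: S rot2 at col 1 lands with bottom-row=0; cleared 0 line(s) (total 0); column heights now [0 1 2 2 0], max=2
Drop 2: J rot0 at col 0 lands with bottom-row=2; cleared 0 line(s) (total 0); column heights now [4 3 3 2 0], max=4
Drop 3: L rot0 at col 0 lands with bottom-row=4; cleared 0 line(s) (total 0); column heights now [5 5 6 2 0], max=6

Answer: 5 5 6 2 0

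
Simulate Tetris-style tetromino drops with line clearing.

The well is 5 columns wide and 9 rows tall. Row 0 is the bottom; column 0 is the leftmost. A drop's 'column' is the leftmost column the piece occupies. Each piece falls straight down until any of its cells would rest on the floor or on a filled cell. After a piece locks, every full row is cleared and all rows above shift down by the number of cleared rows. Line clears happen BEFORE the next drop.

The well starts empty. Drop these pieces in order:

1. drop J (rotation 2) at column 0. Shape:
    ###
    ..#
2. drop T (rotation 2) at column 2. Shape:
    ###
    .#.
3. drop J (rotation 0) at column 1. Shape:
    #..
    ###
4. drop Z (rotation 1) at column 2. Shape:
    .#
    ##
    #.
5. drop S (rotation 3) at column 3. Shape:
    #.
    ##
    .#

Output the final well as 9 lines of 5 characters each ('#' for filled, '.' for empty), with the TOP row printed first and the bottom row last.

Drop 1: J rot2 at col 0 lands with bottom-row=0; cleared 0 line(s) (total 0); column heights now [2 2 2 0 0], max=2
Drop 2: T rot2 at col 2 lands with bottom-row=1; cleared 0 line(s) (total 0); column heights now [2 2 3 3 3], max=3
Drop 3: J rot0 at col 1 lands with bottom-row=3; cleared 0 line(s) (total 0); column heights now [2 5 4 4 3], max=5
Drop 4: Z rot1 at col 2 lands with bottom-row=4; cleared 0 line(s) (total 0); column heights now [2 5 6 7 3], max=7
Drop 5: S rot3 at col 3 lands with bottom-row=6; cleared 0 line(s) (total 0); column heights now [2 5 6 9 8], max=9

Answer: ...#.
...##
...##
..##.
.##..
.###.
..###
####.
..#..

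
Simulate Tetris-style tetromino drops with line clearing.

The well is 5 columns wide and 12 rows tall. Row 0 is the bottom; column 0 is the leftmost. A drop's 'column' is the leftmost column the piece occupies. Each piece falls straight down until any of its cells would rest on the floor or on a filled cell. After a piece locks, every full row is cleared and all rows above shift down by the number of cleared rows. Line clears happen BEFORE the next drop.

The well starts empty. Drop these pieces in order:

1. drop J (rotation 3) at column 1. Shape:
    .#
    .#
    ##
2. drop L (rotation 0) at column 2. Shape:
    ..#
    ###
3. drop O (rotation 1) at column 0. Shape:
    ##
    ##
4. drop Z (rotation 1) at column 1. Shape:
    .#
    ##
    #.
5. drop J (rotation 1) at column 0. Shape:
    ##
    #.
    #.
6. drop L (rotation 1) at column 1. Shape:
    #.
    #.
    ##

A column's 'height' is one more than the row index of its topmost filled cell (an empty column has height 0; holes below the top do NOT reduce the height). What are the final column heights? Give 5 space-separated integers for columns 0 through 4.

Answer: 5 8 6 0 4

Derivation:
Drop 1: J rot3 at col 1 lands with bottom-row=0; cleared 0 line(s) (total 0); column heights now [0 1 3 0 0], max=3
Drop 2: L rot0 at col 2 lands with bottom-row=3; cleared 0 line(s) (total 0); column heights now [0 1 4 4 5], max=5
Drop 3: O rot1 at col 0 lands with bottom-row=1; cleared 0 line(s) (total 0); column heights now [3 3 4 4 5], max=5
Drop 4: Z rot1 at col 1 lands with bottom-row=3; cleared 0 line(s) (total 0); column heights now [3 5 6 4 5], max=6
Drop 5: J rot1 at col 0 lands with bottom-row=3; cleared 1 line(s) (total 1); column heights now [5 5 5 0 4], max=5
Drop 6: L rot1 at col 1 lands with bottom-row=5; cleared 0 line(s) (total 1); column heights now [5 8 6 0 4], max=8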